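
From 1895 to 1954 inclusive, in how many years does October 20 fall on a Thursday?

8

Track October 20's weekday year by year (advancing +1, or +2 across a Feb 29):
  1895: Sun  1896: Tue (+2)  1897: Wed (+1)  1898: Thu (+1) ✓  1899: Fri (+1)
  1900: Sat (+1)  1901: Sun (+1)  1902: Mon (+1)  1903: Tue (+1)  1904: Thu (+2) ✓
  1905: Fri (+1)  1906: Sat (+1)  1907: Sun (+1)  1908: Tue (+2)  … (32 more years) …
  1941: Mon (+1)  1942: Tue (+1)  1943: Wed (+1)  1944: Fri (+2)  1945: Sat (+1)
  1946: Sun (+1)  1947: Mon (+1)  1948: Wed (+2)  1949: Thu (+1) ✓  1950: Fri (+1)
  1951: Sat (+1)  1952: Mon (+2)  1953: Tue (+1)  1954: Wed (+1)
Thursday years: 1898, 1904, 1910, 1921, 1927, 1932, 1938, 1949 — 8 in total.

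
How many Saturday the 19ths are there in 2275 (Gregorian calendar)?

Check the 19th of each month of 2275: Jan 19: Tue, Feb 19: Fri, Mar 19: Fri, Apr 19: Mon, May 19: Wed, Jun 19: Sat, Jul 19: Mon, Aug 19: Thu, Sep 19: Sun, Oct 19: Tue, Nov 19: Fri, Dec 19: Sun.
Saturday occurs in June — 1 month.

1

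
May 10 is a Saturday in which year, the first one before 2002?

1997

From one year to the next, a fixed date's weekday advances by 1, or by 2 when a Feb 29 lies between the two dates.
2002: May 10 is Friday.
2001: Thursday (−1)
2000: Wednesday (−1)
1999: Monday (−2)
1998: Sunday (−1)
1997: Saturday (−1)
May 10 falls on a Saturday in 1997.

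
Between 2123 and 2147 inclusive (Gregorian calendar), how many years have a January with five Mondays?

January has 31 days; it has five Mondays when Monday falls among the first (month-length − 28) days — i.e. when January 1 is one of Monday/Sunday/Saturday.
January 1 by year: 2123:Fri 2124:Sat✓ 2125:Mon✓ 2126:Tue 2127:Wed 2128:Thu 2129:Sat✓ 2130:Sun✓ 2131:Mon✓ 2132:Tue 2133:Thu 2134:Fri 2135:Sat✓ 2136:Sun✓ 2137:Tue 2138:Wed 2139:Thu 2140:Fri 2141:Sun✓ 2142:Mon✓ 2143:Tue 2144:Wed 2145:Fri 2146:Sat✓ 2147:Sun✓
Years with five Mondays: 2124, 2125, 2129, 2130, 2131, 2135, 2136, 2141, 2142, 2146, 2147 → 11.

11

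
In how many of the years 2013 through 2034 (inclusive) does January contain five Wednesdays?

10

January has 31 days; it has five Wednesdays when Wednesday falls among the first (month-length − 28) days — i.e. when January 1 is one of Wednesday/Tuesday/Monday.
January 1 by year: 2013:Tue✓ 2014:Wed✓ 2015:Thu 2016:Fri 2017:Sun 2018:Mon✓ 2019:Tue✓ 2020:Wed✓ 2021:Fri 2022:Sat 2023:Sun 2024:Mon✓ 2025:Wed✓ 2026:Thu 2027:Fri 2028:Sat 2029:Mon✓ 2030:Tue✓ 2031:Wed✓ 2032:Thu 2033:Sat 2034:Sun
Years with five Wednesdays: 2013, 2014, 2018, 2019, 2020, 2024, 2025, 2029, 2030, 2031 → 10.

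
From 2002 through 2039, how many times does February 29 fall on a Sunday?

Leap years in 2002–2039: 9 of them.
Feb 29 weekday advances by 5 (mod 7) from one leap year to the next four years later (or differs when a century non-leap intervenes).
Leap-day weekdays: 2004:Sun✓ 2008:Fri 2012:Wed 2016:Mon 2020:Sat 2024:Thu 2028:Tue 2032:Sun✓ 2036:Fri
Sunday: 2004, 2032 → 2.

2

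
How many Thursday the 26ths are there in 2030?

Check the 26th of each month of 2030: Jan 26: Sat, Feb 26: Tue, Mar 26: Tue, Apr 26: Fri, May 26: Sun, Jun 26: Wed, Jul 26: Fri, Aug 26: Mon, Sep 26: Thu, Oct 26: Sat, Nov 26: Tue, Dec 26: Thu.
Thursday occurs in September, December — 2 months.

2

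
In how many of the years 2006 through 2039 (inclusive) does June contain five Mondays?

10

June has 30 days; it has five Mondays when Monday falls among the first (month-length − 28) days — i.e. when June 1 is one of Monday/Sunday.
June 1 by year: 2006:Thu 2007:Fri 2008:Sun✓ 2009:Mon✓ 2010:Tue 2011:Wed 2012:Fri 2013:Sat 2014:Sun✓ 2015:Mon✓ 2016:Wed 2017:Thu 2018:Fri 2019:Sat 2020:Mon✓ …(4 more)… 2025:Sun✓ 2026:Mon✓ 2027:Tue 2028:Thu 2029:Fri 2030:Sat 2031:Sun✓ 2032:Tue 2033:Wed 2034:Thu 2035:Fri 2036:Sun✓ 2037:Mon✓ 2038:Tue 2039:Wed
Years with five Mondays: 2008, 2009, 2014, 2015, 2020, 2025, 2026, 2031, 2036, 2037 → 10.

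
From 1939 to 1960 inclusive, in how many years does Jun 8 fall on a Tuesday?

3

Track Jun 8's weekday year by year (advancing +1, or +2 across a Feb 29):
  1939: Thu  1940: Sat (+2)  1941: Sun (+1)  1942: Mon (+1)  1943: Tue (+1) ✓
  1944: Thu (+2)  1945: Fri (+1)  1946: Sat (+1)  1947: Sun (+1)  1948: Tue (+2) ✓
  1949: Wed (+1)  1950: Thu (+1)  1951: Fri (+1)  1952: Sun (+2)  1953: Mon (+1)
  1954: Tue (+1) ✓  1955: Wed (+1)  1956: Fri (+2)  1957: Sat (+1)  1958: Sun (+1)
  1959: Mon (+1)  1960: Wed (+2)
Tuesday years: 1943, 1948, 1954 — 3 in total.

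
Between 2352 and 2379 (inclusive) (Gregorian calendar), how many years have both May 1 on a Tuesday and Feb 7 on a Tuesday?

Check each year's weekday for May 1 and Feb 7:
  2352: Thu/Thu  2353: Fri/Sat  2354: Sat/Sun  2355: Sun/Mon  2356: Tue/Tue ✓  2357: Wed/Thu  2358: Thu/Fri  2359: Fri/Sat  2360: Sun/Sun  2361: Mon/Tue  2362: Tue/Wed  2363: Wed/Thu  2364: Fri/Fri  2365: Sat/Sun  2366: Sun/Mon  2367: Mon/Tue  2368: Wed/Wed  2369: Thu/Fri  2370: Fri/Sat  2371: Sat/Sun  2372: Mon/Mon  2373: Tue/Wed  2374: Wed/Thu  2375: Thu/Fri  2376: Sat/Sat  2377: Sun/Mon  2378: Mon/Tue  2379: Tue/Wed
Both conditions hold in: 2356 — 1.

1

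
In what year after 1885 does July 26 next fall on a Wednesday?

1893

From one year to the next, a fixed date's weekday advances by 1, or by 2 when a Feb 29 lies between the two dates.
1885: July 26 is Sunday.
1886: Monday (+1)
1887: Tuesday (+1)
1888: Thursday (+2)
1889: Friday (+1)
1890: Saturday (+1)
1891: Sunday (+1)
1892: Tuesday (+2)
1893: Wednesday (+1)
July 26 falls on a Wednesday in 1893.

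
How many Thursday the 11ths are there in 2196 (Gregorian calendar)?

Check the 11th of each month of 2196: Jan 11: Mon, Feb 11: Thu, Mar 11: Fri, Apr 11: Mon, May 11: Wed, Jun 11: Sat, Jul 11: Mon, Aug 11: Thu, Sep 11: Sun, Oct 11: Tue, Nov 11: Fri, Dec 11: Sun.
Thursday occurs in February, August — 2 months.

2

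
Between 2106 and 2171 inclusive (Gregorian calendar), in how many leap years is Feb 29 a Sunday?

Leap years in 2106–2171: 16 of them.
Feb 29 weekday advances by 5 (mod 7) from one leap year to the next four years later (or differs when a century non-leap intervenes).
Leap-day weekdays: 2108:Wed 2112:Mon 2116:Sat 2120:Thu 2124:Tue 2128:Sun✓ 2132:Fri 2136:Wed 2140:Mon 2144:Sat 2148:Thu 2152:Tue 2156:Sun✓ 2160:Fri 2164:Wed 2168:Mon
Sunday: 2128, 2156 → 2.

2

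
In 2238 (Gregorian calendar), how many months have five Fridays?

A month of length L has five Fridays iff its first Friday is on day ≤ L−28 (so day 1–3 in a 31-day month, 1–2 in a 30-day month, day 1 in a leap February).
Checking each month of 2238: Jan starts Mon (31d); Feb starts Thu (28d); Mar starts Thu (31d) ✓; Apr starts Sun (30d); May starts Tue (31d); Jun starts Fri (30d) ✓; Jul starts Sun (31d); Aug starts Wed (31d) ✓; Sep starts Sat (30d); Oct starts Mon (31d); Nov starts Thu (30d) ✓; Dec starts Sat (31d).
Five-Friday months: March, June, August, November → 4.

4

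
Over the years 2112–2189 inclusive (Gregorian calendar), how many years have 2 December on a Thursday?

Track 2 December's weekday year by year (advancing +1, or +2 across a Feb 29):
  2112: Fri  2113: Sat (+1)  2114: Sun (+1)  2115: Mon (+1)  2116: Wed (+2)
  2117: Thu (+1) ✓  2118: Fri (+1)  2119: Sat (+1)  2120: Mon (+2)  2121: Tue (+1)
  2122: Wed (+1)  2123: Thu (+1) ✓  2124: Sat (+2)  2125: Sun (+1)  … (50 more years) …
  2176: Mon (+2)  2177: Tue (+1)  2178: Wed (+1)  2179: Thu (+1) ✓  2180: Sat (+2)
  2181: Sun (+1)  2182: Mon (+1)  2183: Tue (+1)  2184: Thu (+2) ✓  2185: Fri (+1)
  2186: Sat (+1)  2187: Sun (+1)  2188: Tue (+2)  2189: Wed (+1)
Thursday years: 2117, 2123, 2128, 2134, 2145, 2151, 2156, 2162, 2173, 2179, 2184 — 11 in total.

11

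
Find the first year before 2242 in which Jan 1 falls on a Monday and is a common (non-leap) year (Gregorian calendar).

2238

Jan 1 advances by 2 weekdays after a leap year and by 1 after a common year.
2242: Jan 1 is Saturday.
2241: Friday
2240: Wednesday (leap)
2239: Tuesday
2238: Monday
2238 begins on a Monday and is a common year.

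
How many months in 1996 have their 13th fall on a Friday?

Check the 13th of each month of 1996: Jan 13: Sat, Feb 13: Tue, Mar 13: Wed, Apr 13: Sat, May 13: Mon, Jun 13: Thu, Jul 13: Sat, Aug 13: Tue, Sep 13: Fri, Oct 13: Sun, Nov 13: Wed, Dec 13: Fri.
Friday occurs in September, December — 2 months.

2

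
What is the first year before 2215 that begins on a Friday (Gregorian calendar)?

2213

Jan 1 advances by 2 weekdays after a leap year and by 1 after a common year.
2215: Jan 1 is Sunday.
2214: Saturday
2213: Friday
2213 begins on a Friday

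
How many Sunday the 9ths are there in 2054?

Check the 9th of each month of 2054: Jan 9: Fri, Feb 9: Mon, Mar 9: Mon, Apr 9: Thu, May 9: Sat, Jun 9: Tue, Jul 9: Thu, Aug 9: Sun, Sep 9: Wed, Oct 9: Fri, Nov 9: Mon, Dec 9: Wed.
Sunday occurs in August — 1 month.

1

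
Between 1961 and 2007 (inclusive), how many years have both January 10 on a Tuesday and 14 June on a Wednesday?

Check each year's weekday for January 10 and 14 June:
  1961: Tue/Wed ✓  1962: Wed/Thu  1963: Thu/Fri  1964: Fri/Sun  1965: Sun/Mon  1966: Mon/Tue  1967: Tue/Wed ✓  1968: Wed/Fri  1969: Fri/Sat  1970: Sat/Sun  1971: Sun/Mon  1972: Mon/Wed  1973: Wed/Thu  1974: Thu/Fri  …(19 more)…  1994: Mon/Tue  1995: Tue/Wed ✓  1996: Wed/Fri  1997: Fri/Sat  1998: Sat/Sun  1999: Sun/Mon  2000: Mon/Wed  2001: Wed/Thu  2002: Thu/Fri  2003: Fri/Sat  2004: Sat/Mon  2005: Mon/Tue  2006: Tue/Wed ✓  2007: Wed/Thu
Both conditions hold in: 1961, 1967, 1978, 1989, 1995, 2006 — 6.

6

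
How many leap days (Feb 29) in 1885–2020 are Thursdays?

4

Leap years in 1885–2020: 33 of them.
Feb 29 weekday advances by 5 (mod 7) from one leap year to the next four years later (or differs when a century non-leap intervenes).
Leap-day weekdays: 1888:Wed 1892:Mon 1896:Sat 1904:Mon 1908:Sat 1912:Thu✓ 1916:Tue 1920:Sun 1924:Fri 1928:Wed 1932:Mon 1936:Sat 1940:Thu✓ …(7 more)… 1972:Tue 1976:Sun 1980:Fri 1984:Wed 1988:Mon 1992:Sat 1996:Thu✓ 2000:Tue 2004:Sun 2008:Fri 2012:Wed 2016:Mon 2020:Sat
Thursday: 1912, 1940, 1968, 1996 → 4.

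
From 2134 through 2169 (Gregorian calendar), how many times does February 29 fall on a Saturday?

Leap years in 2134–2169: 9 of them.
Feb 29 weekday advances by 5 (mod 7) from one leap year to the next four years later (or differs when a century non-leap intervenes).
Leap-day weekdays: 2136:Wed 2140:Mon 2144:Sat✓ 2148:Thu 2152:Tue 2156:Sun 2160:Fri 2164:Wed 2168:Mon
Saturday: 2144 → 1.

1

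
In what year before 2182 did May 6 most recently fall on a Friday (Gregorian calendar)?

From one year to the next, a fixed date's weekday advances by 1, or by 2 when a Feb 29 lies between the two dates.
2182: May 6 is Monday.
2181: Sunday (−1)
2180: Saturday (−1)
2179: Thursday (−2)
2178: Wednesday (−1)
2177: Tuesday (−1)
2176: Monday (−1)
2175: Saturday (−2)
2174: Friday (−1)
May 6 falls on a Friday in 2174.

2174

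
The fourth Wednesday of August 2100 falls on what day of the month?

August 1, 2100 is a Sunday, so the first Wednesday is the 4th.
The fourth Wednesday is 4 + 21 = 25.

25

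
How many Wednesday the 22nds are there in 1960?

1

Check the 22nd of each month of 1960: Jan 22: Fri, Feb 22: Mon, Mar 22: Tue, Apr 22: Fri, May 22: Sun, Jun 22: Wed, Jul 22: Fri, Aug 22: Mon, Sep 22: Thu, Oct 22: Sat, Nov 22: Tue, Dec 22: Thu.
Wednesday occurs in June — 1 month.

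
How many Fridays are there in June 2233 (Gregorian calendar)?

4

June 2233 has 30 days and begins on Saturday.
The first Friday is June 7.
Fridays fall on 7, 14, 21, 28 — that's 4.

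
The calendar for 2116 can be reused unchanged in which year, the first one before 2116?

2076

Two years share a calendar iff Jan 1 falls on the same weekday and both are leap or both are common. 2116: Jan 1 is Wednesday, leap year.
2115: Jan 1 Tuesday, common
2114: Jan 1 Monday, common
2113: Jan 1 Sunday, common
2112: Jan 1 Friday, leap
2111: Jan 1 Thursday, common
2110: Jan 1 Wednesday, common
2109: Jan 1 Tuesday, common
2108: Jan 1 Sunday, leap
2107: Jan 1 Saturday, common
2106: Jan 1 Friday, common
2105: Jan 1 Thursday, common
2104: Jan 1 Tuesday, leap
2103: Jan 1 Monday, common
2102: Jan 1 Sunday, common
2101: Jan 1 Saturday, common
2100: Jan 1 Friday, common
2099: Jan 1 Thursday, common
2098: Jan 1 Wednesday, common
2097: Jan 1 Tuesday, common
2096: Jan 1 Sunday, leap
2095: Jan 1 Saturday, common
2094: Jan 1 Friday, common
2093: Jan 1 Thursday, common
2092: Jan 1 Tuesday, leap
2091: Jan 1 Monday, common
2090: Jan 1 Sunday, common
2089: Jan 1 Saturday, common
2088: Jan 1 Thursday, leap
2087: Jan 1 Wednesday, common
2086: Jan 1 Tuesday, common
2085: Jan 1 Monday, common
2084: Jan 1 Saturday, leap
2083: Jan 1 Friday, common
2082: Jan 1 Thursday, common
2081: Jan 1 Wednesday, common
2080: Jan 1 Monday, leap
2079: Jan 1 Sunday, common
2078: Jan 1 Saturday, common
2077: Jan 1 Friday, common
2076: Jan 1 Wednesday, leap
2076 matches on both conditions.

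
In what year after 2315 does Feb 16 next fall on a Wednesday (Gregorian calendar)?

From one year to the next, a fixed date's weekday advances by 1, or by 2 when a Feb 29 lies between the two dates.
2315: February 16 is Tuesday.
2316: Wednesday (+1)
Feb 16 falls on a Wednesday in 2316.

2316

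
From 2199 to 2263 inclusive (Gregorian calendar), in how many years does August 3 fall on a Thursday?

Track August 3's weekday year by year (advancing +1, or +2 across a Feb 29):
  2199: Sat  2200: Sun (+1)  2201: Mon (+1)  2202: Tue (+1)  2203: Wed (+1)
  2204: Fri (+2)  2205: Sat (+1)  2206: Sun (+1)  2207: Mon (+1)  2208: Wed (+2)
  2209: Thu (+1) ✓  2210: Fri (+1)  2211: Sat (+1)  2212: Mon (+2)  … (37 more years) …
  2250: Sat (+1)  2251: Sun (+1)  2252: Tue (+2)  2253: Wed (+1)  2254: Thu (+1) ✓
  2255: Fri (+1)  2256: Sun (+2)  2257: Mon (+1)  2258: Tue (+1)  2259: Wed (+1)
  2260: Fri (+2)  2261: Sat (+1)  2262: Sun (+1)  2263: Mon (+1)
Thursday years: 2209, 2215, 2220, 2226, 2237, 2243, 2248, 2254 — 8 in total.

8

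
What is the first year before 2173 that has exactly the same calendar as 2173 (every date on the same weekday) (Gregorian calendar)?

Two years share a calendar iff Jan 1 falls on the same weekday and both are leap or both are common. 2173: Jan 1 is Friday, common year.
2172: Jan 1 Wednesday, leap
2171: Jan 1 Tuesday, common
2170: Jan 1 Monday, common
2169: Jan 1 Sunday, common
2168: Jan 1 Friday, leap
2167: Jan 1 Thursday, common
2166: Jan 1 Wednesday, common
2165: Jan 1 Tuesday, common
2164: Jan 1 Sunday, leap
2163: Jan 1 Saturday, common
2162: Jan 1 Friday, common
2162 matches on both conditions.

2162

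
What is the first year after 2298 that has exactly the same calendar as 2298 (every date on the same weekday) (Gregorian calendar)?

2310

Two years share a calendar iff Jan 1 falls on the same weekday and both are leap or both are common. 2298: Jan 1 is Saturday, common year.
2299: Jan 1 Sunday, common
2300: Jan 1 Monday, common
2301: Jan 1 Tuesday, common
2302: Jan 1 Wednesday, common
2303: Jan 1 Thursday, common
2304: Jan 1 Friday, leap
2305: Jan 1 Sunday, common
2306: Jan 1 Monday, common
2307: Jan 1 Tuesday, common
2308: Jan 1 Wednesday, leap
2309: Jan 1 Friday, common
2310: Jan 1 Saturday, common
2310 matches on both conditions.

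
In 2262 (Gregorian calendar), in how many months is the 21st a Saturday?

Check the 21st of each month of 2262: Jan 21: Tue, Feb 21: Fri, Mar 21: Fri, Apr 21: Mon, May 21: Wed, Jun 21: Sat, Jul 21: Mon, Aug 21: Thu, Sep 21: Sun, Oct 21: Tue, Nov 21: Fri, Dec 21: Sun.
Saturday occurs in June — 1 month.

1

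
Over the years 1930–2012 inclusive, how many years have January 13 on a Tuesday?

12

Track January 13's weekday year by year (advancing +1, or +2 across a Feb 29):
  1930: Mon  1931: Tue (+1) ✓  1932: Wed (+1)  1933: Fri (+2)  1934: Sat (+1)
  1935: Sun (+1)  1936: Mon (+1)  1937: Wed (+2)  1938: Thu (+1)  1939: Fri (+1)
  1940: Sat (+1)  1941: Mon (+2)  1942: Tue (+1) ✓  1943: Wed (+1)  … (55 more years) …
  1999: Wed (+1)  2000: Thu (+1)  2001: Sat (+2)  2002: Sun (+1)  2003: Mon (+1)
  2004: Tue (+1) ✓  2005: Thu (+2)  2006: Fri (+1)  2007: Sat (+1)  2008: Sun (+1)
  2009: Tue (+2) ✓  2010: Wed (+1)  2011: Thu (+1)  2012: Fri (+1)
Tuesday years: 1931, 1942, 1948, 1953, 1959, 1970, 1976, 1981, 1987, 1998, 2004, 2009 — 12 in total.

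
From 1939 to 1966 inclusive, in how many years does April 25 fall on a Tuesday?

Track April 25's weekday year by year (advancing +1, or +2 across a Feb 29):
  1939: Tue ✓  1940: Thu (+2)  1941: Fri (+1)  1942: Sat (+1)  1943: Sun (+1)
  1944: Tue (+2) ✓  1945: Wed (+1)  1946: Thu (+1)  1947: Fri (+1)  1948: Sun (+2)
  1949: Mon (+1)  1950: Tue (+1) ✓  1951: Wed (+1)  1952: Fri (+2)  1953: Sat (+1)
  1954: Sun (+1)  1955: Mon (+1)  1956: Wed (+2)  1957: Thu (+1)  1958: Fri (+1)
  1959: Sat (+1)  1960: Mon (+2)  1961: Tue (+1) ✓  1962: Wed (+1)  1963: Thu (+1)
  1964: Sat (+2)  1965: Sun (+1)  1966: Mon (+1)
Tuesday years: 1939, 1944, 1950, 1961 — 4 in total.

4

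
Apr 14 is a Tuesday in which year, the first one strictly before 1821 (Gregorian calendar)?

1818

From one year to the next, a fixed date's weekday advances by 1, or by 2 when a Feb 29 lies between the two dates.
1821: April 14 is Saturday.
1820: Friday (−1)
1819: Wednesday (−2)
1818: Tuesday (−1)
Apr 14 falls on a Tuesday in 1818.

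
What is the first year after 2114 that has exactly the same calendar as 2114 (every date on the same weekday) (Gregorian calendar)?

Two years share a calendar iff Jan 1 falls on the same weekday and both are leap or both are common. 2114: Jan 1 is Monday, common year.
2115: Jan 1 Tuesday, common
2116: Jan 1 Wednesday, leap
2117: Jan 1 Friday, common
2118: Jan 1 Saturday, common
2119: Jan 1 Sunday, common
2120: Jan 1 Monday, leap
2121: Jan 1 Wednesday, common
2122: Jan 1 Thursday, common
2123: Jan 1 Friday, common
2124: Jan 1 Saturday, leap
2125: Jan 1 Monday, common
2125 matches on both conditions.

2125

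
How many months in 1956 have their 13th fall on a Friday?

Check the 13th of each month of 1956: Jan 13: Fri, Feb 13: Mon, Mar 13: Tue, Apr 13: Fri, May 13: Sun, Jun 13: Wed, Jul 13: Fri, Aug 13: Mon, Sep 13: Thu, Oct 13: Sat, Nov 13: Tue, Dec 13: Thu.
Friday occurs in January, April, July — 3 months.

3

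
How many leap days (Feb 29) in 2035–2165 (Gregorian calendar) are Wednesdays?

6

Leap years in 2035–2165: 32 of them.
Feb 29 weekday advances by 5 (mod 7) from one leap year to the next four years later (or differs when a century non-leap intervenes).
Leap-day weekdays: 2036:Fri 2040:Wed✓ 2044:Mon 2048:Sat 2052:Thu 2056:Tue 2060:Sun 2064:Fri 2068:Wed✓ 2072:Mon 2076:Sat 2080:Thu 2084:Tue …(6 more)… 2116:Sat 2120:Thu 2124:Tue 2128:Sun 2132:Fri 2136:Wed✓ 2140:Mon 2144:Sat 2148:Thu 2152:Tue 2156:Sun 2160:Fri 2164:Wed✓
Wednesday: 2040, 2068, 2096, 2108, 2136, 2164 → 6.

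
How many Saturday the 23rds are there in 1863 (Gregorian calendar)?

1

Check the 23rd of each month of 1863: Jan 23: Fri, Feb 23: Mon, Mar 23: Mon, Apr 23: Thu, May 23: Sat, Jun 23: Tue, Jul 23: Thu, Aug 23: Sun, Sep 23: Wed, Oct 23: Fri, Nov 23: Mon, Dec 23: Wed.
Saturday occurs in May — 1 month.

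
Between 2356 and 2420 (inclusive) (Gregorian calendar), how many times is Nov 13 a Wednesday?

Track Nov 13's weekday year by year (advancing +1, or +2 across a Feb 29):
  2356: Tue  2357: Wed (+1) ✓  2358: Thu (+1)  2359: Fri (+1)  2360: Sun (+2)
  2361: Mon (+1)  2362: Tue (+1)  2363: Wed (+1) ✓  2364: Fri (+2)  2365: Sat (+1)
  2366: Sun (+1)  2367: Mon (+1)  2368: Wed (+2) ✓  2369: Thu (+1)  … (37 more years) …
  2407: Tue (+1)  2408: Thu (+2)  2409: Fri (+1)  2410: Sat (+1)  2411: Sun (+1)
  2412: Tue (+2)  2413: Wed (+1) ✓  2414: Thu (+1)  2415: Fri (+1)  2416: Sun (+2)
  2417: Mon (+1)  2418: Tue (+1)  2419: Wed (+1) ✓  2420: Fri (+2)
Wednesday years: 2357, 2363, 2368, 2374, 2385, 2391, 2396, 2402, 2413, 2419 — 10 in total.

10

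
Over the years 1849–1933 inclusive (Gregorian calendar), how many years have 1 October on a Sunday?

Track 1 October's weekday year by year (advancing +1, or +2 across a Feb 29):
  1849: Mon  1850: Tue (+1)  1851: Wed (+1)  1852: Fri (+2)  1853: Sat (+1)
  1854: Sun (+1) ✓  1855: Mon (+1)  1856: Wed (+2)  1857: Thu (+1)  1858: Fri (+1)
  1859: Sat (+1)  1860: Mon (+2)  1861: Tue (+1)  1862: Wed (+1)  … (57 more years) …
  1920: Fri (+2)  1921: Sat (+1)  1922: Sun (+1) ✓  1923: Mon (+1)  1924: Wed (+2)
  1925: Thu (+1)  1926: Fri (+1)  1927: Sat (+1)  1928: Mon (+2)  1929: Tue (+1)
  1930: Wed (+1)  1931: Thu (+1)  1932: Sat (+2)  1933: Sun (+1) ✓
Sunday years: 1854, 1865, 1871, 1876, 1882, 1893, 1899, 1905, 1911, 1916, 1922, 1933 — 12 in total.

12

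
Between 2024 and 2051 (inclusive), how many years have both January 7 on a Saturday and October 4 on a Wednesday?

3

Check each year's weekday for January 7 and October 4:
  2024: Sun/Fri  2025: Tue/Sat  2026: Wed/Sun  2027: Thu/Mon  2028: Fri/Wed  2029: Sun/Thu  2030: Mon/Fri  2031: Tue/Sat  2032: Wed/Mon  2033: Fri/Tue  2034: Sat/Wed ✓  2035: Sun/Thu  2036: Mon/Sat  2037: Wed/Sun  2038: Thu/Mon  2039: Fri/Tue  2040: Sat/Thu  2041: Mon/Fri  2042: Tue/Sat  2043: Wed/Sun  2044: Thu/Tue  2045: Sat/Wed ✓  2046: Sun/Thu  2047: Mon/Fri  2048: Tue/Sun  2049: Thu/Mon  2050: Fri/Tue  2051: Sat/Wed ✓
Both conditions hold in: 2034, 2045, 2051 — 3.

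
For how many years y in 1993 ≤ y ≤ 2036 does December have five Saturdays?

19

December has 31 days; it has five Saturdays when Saturday falls among the first (month-length − 28) days — i.e. when December 1 is one of Saturday/Friday/Thursday.
December 1 by year: 1993:Wed 1994:Thu✓ 1995:Fri✓ 1996:Sun 1997:Mon 1998:Tue 1999:Wed 2000:Fri✓ 2001:Sat✓ 2002:Sun 2003:Mon 2004:Wed 2005:Thu✓ 2006:Fri✓ 2007:Sat✓ …(14 more)… 2022:Thu✓ 2023:Fri✓ 2024:Sun 2025:Mon 2026:Tue 2027:Wed 2028:Fri✓ 2029:Sat✓ 2030:Sun 2031:Mon 2032:Wed 2033:Thu✓ 2034:Fri✓ 2035:Sat✓ 2036:Mon
Years with five Saturdays: 1994, 1995, 2000, 2001, 2005, 2006, 2007, 2011, 2012, 2016, 2017, 2018, 2022, 2023, 2028, 2029, 2033, 2034, 2035 → 19.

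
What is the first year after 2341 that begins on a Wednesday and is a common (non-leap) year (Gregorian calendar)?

2347

Jan 1 advances by 2 weekdays after a leap year and by 1 after a common year.
2341: Jan 1 is Wednesday.
2342: Thursday
2343: Friday
2344: Saturday (leap)
2345: Monday
2346: Tuesday
2347: Wednesday
2347 begins on a Wednesday and is a common year.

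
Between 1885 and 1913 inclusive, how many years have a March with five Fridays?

March has 31 days; it has five Fridays when Friday falls among the first (month-length − 28) days — i.e. when March 1 is one of Friday/Thursday/Wednesday.
March 1 by year: 1885:Sun 1886:Mon 1887:Tue 1888:Thu✓ 1889:Fri✓ 1890:Sat 1891:Sun 1892:Tue 1893:Wed✓ 1894:Thu✓ 1895:Fri✓ 1896:Sun 1897:Mon 1898:Tue 1899:Wed✓ 1900:Thu✓ 1901:Fri✓ 1902:Sat 1903:Sun 1904:Tue 1905:Wed✓ 1906:Thu✓ 1907:Fri✓ 1908:Sun 1909:Mon 1910:Tue 1911:Wed✓ 1912:Fri✓ 1913:Sat
Years with five Fridays: 1888, 1889, 1893, 1894, 1895, 1899, 1900, 1901, 1905, 1906, 1907, 1911, 1912 → 13.

13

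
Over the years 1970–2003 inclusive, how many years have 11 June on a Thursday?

5

Track 11 June's weekday year by year (advancing +1, or +2 across a Feb 29):
  1970: Thu ✓  1971: Fri (+1)  1972: Sun (+2)  1973: Mon (+1)  1974: Tue (+1)
  1975: Wed (+1)  1976: Fri (+2)  1977: Sat (+1)  1978: Sun (+1)  1979: Mon (+1)
  1980: Wed (+2)  1981: Thu (+1) ✓  1982: Fri (+1)  1983: Sat (+1)  … (6 more years) …
  1990: Mon (+1)  1991: Tue (+1)  1992: Thu (+2) ✓  1993: Fri (+1)  1994: Sat (+1)
  1995: Sun (+1)  1996: Tue (+2)  1997: Wed (+1)  1998: Thu (+1) ✓  1999: Fri (+1)
  2000: Sun (+2)  2001: Mon (+1)  2002: Tue (+1)  2003: Wed (+1)
Thursday years: 1970, 1981, 1987, 1992, 1998 — 5 in total.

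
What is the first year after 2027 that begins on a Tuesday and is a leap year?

2036

Jan 1 advances by 2 weekdays after a leap year and by 1 after a common year.
2027: Jan 1 is Friday.
2028: Saturday (leap)
2029: Monday
2030: Tuesday
2031: Wednesday
2032: Thursday (leap)
2033: Saturday
2034: Sunday
2035: Monday
2036: Tuesday (leap)
2036 begins on a Tuesday and is a leap year.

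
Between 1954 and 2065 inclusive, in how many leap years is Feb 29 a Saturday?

4

Leap years in 1954–2065: 28 of them.
Feb 29 weekday advances by 5 (mod 7) from one leap year to the next four years later (or differs when a century non-leap intervenes).
Leap-day weekdays: 1956:Wed 1960:Mon 1964:Sat✓ 1968:Thu 1972:Tue 1976:Sun 1980:Fri 1984:Wed 1988:Mon 1992:Sat✓ 1996:Thu 2000:Tue 2004:Sun 2008:Fri 2012:Wed 2016:Mon 2020:Sat✓ 2024:Thu 2028:Tue 2032:Sun 2036:Fri 2040:Wed 2044:Mon 2048:Sat✓ 2052:Thu 2056:Tue 2060:Sun 2064:Fri
Saturday: 1964, 1992, 2020, 2048 → 4.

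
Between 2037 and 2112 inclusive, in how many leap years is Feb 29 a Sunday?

Leap years in 2037–2112: 18 of them.
Feb 29 weekday advances by 5 (mod 7) from one leap year to the next four years later (or differs when a century non-leap intervenes).
Leap-day weekdays: 2040:Wed 2044:Mon 2048:Sat 2052:Thu 2056:Tue 2060:Sun✓ 2064:Fri 2068:Wed 2072:Mon 2076:Sat 2080:Thu 2084:Tue 2088:Sun✓ 2092:Fri 2096:Wed 2104:Fri 2108:Wed 2112:Mon
Sunday: 2060, 2088 → 2.

2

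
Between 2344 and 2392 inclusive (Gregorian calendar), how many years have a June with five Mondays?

June has 30 days; it has five Mondays when Monday falls among the first (month-length − 28) days — i.e. when June 1 is one of Monday/Sunday.
June 1 by year: 2344:Thu 2345:Fri 2346:Sat 2347:Sun✓ 2348:Tue 2349:Wed 2350:Thu 2351:Fri 2352:Sun✓ 2353:Mon✓ 2354:Tue 2355:Wed 2356:Fri 2357:Sat 2358:Sun✓ …(19 more)… 2378:Thu 2379:Fri 2380:Sun✓ 2381:Mon✓ 2382:Tue 2383:Wed 2384:Fri 2385:Sat 2386:Sun✓ 2387:Mon✓ 2388:Wed 2389:Thu 2390:Fri 2391:Sat 2392:Mon✓
Years with five Mondays: 2347, 2352, 2353, 2358, 2359, 2364, 2369, 2370, 2375, 2380, 2381, 2386, 2387, 2392 → 14.

14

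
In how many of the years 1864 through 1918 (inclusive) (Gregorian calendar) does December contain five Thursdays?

December has 31 days; it has five Thursdays when Thursday falls among the first (month-length − 28) days — i.e. when December 1 is one of Thursday/Wednesday/Tuesday.
December 1 by year: 1864:Thu✓ 1865:Fri 1866:Sat 1867:Sun 1868:Tue✓ 1869:Wed✓ 1870:Thu✓ 1871:Fri 1872:Sun 1873:Mon 1874:Tue✓ 1875:Wed✓ 1876:Fri 1877:Sat 1878:Sun …(25 more)… 1904:Thu✓ 1905:Fri 1906:Sat 1907:Sun 1908:Tue✓ 1909:Wed✓ 1910:Thu✓ 1911:Fri 1912:Sun 1913:Mon 1914:Tue✓ 1915:Wed✓ 1916:Fri 1917:Sat 1918:Sun
Years with five Thursdays: 1864, 1868, 1869, 1870, 1874, 1875, 1880, 1881, 1885, 1886, 1887, 1891, 1892, 1896, 1897, 1898, 1903, 1904, 1908, 1909, 1910, 1914, 1915 → 23.

23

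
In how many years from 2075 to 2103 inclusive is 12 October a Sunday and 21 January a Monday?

1

Check each year's weekday for 12 October and 21 January:
  2075: Sat/Mon  2076: Mon/Tue  2077: Tue/Thu  2078: Wed/Fri  2079: Thu/Sat  2080: Sat/Sun  2081: Sun/Tue  2082: Mon/Wed  2083: Tue/Thu  2084: Thu/Fri  2085: Fri/Sun  2086: Sat/Mon  2087: Sun/Tue  2088: Tue/Wed  2089: Wed/Fri  2090: Thu/Sat  2091: Fri/Sun  2092: Sun/Mon ✓  2093: Mon/Wed  2094: Tue/Thu  2095: Wed/Fri  2096: Fri/Sat  2097: Sat/Mon  2098: Sun/Tue  2099: Mon/Wed  2100: Tue/Thu  2101: Wed/Fri  2102: Thu/Sat  2103: Fri/Sun
Both conditions hold in: 2092 — 1.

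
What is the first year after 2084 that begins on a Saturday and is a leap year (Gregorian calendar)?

2124

Jan 1 advances by 2 weekdays after a leap year and by 1 after a common year.
2084: Jan 1 is Saturday (leap).
2085: Monday
2086: Tuesday
2087: Wednesday
2088: Thursday (leap)
2089: Saturday
2090: Sunday
2091: Monday
2092: Tuesday (leap)
2093: Thursday
2094: Friday
2095: Saturday
2096: Sunday (leap)
2097: Tuesday
2098: Wednesday
2099: Thursday
2100: Friday
2101: Saturday
2102: Sunday
2103: Monday
2104: Tuesday (leap)
2105: Thursday
2106: Friday
2107: Saturday
2108: Sunday (leap)
2109: Tuesday
2110: Wednesday
2111: Thursday
2112: Friday (leap)
2113: Sunday
2114: Monday
2115: Tuesday
2116: Wednesday (leap)
2117: Friday
2118: Saturday
2119: Sunday
2120: Monday (leap)
2121: Wednesday
2122: Thursday
2123: Friday
2124: Saturday (leap)
2124 begins on a Saturday and is a leap year.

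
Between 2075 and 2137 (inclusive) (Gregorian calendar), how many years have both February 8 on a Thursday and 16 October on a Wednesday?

2

Check each year's weekday for February 8 and 16 October:
  2075: Fri/Wed  2076: Sat/Fri  2077: Mon/Sat  2078: Tue/Sun  2079: Wed/Mon  2080: Thu/Wed ✓  2081: Sat/Thu  2082: Sun/Fri  2083: Mon/Sat  2084: Tue/Mon  2085: Thu/Tue  2086: Fri/Wed  2087: Sat/Thu  2088: Sun/Sat  …(35 more)…  2124: Tue/Mon  2125: Thu/Tue  2126: Fri/Wed  2127: Sat/Thu  2128: Sun/Sat  2129: Tue/Sun  2130: Wed/Mon  2131: Thu/Tue  2132: Fri/Thu  2133: Sun/Fri  2134: Mon/Sat  2135: Tue/Sun  2136: Wed/Tue  2137: Fri/Wed
Both conditions hold in: 2080, 2120 — 2.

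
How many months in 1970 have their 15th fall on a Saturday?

Check the 15th of each month of 1970: Jan 15: Thu, Feb 15: Sun, Mar 15: Sun, Apr 15: Wed, May 15: Fri, Jun 15: Mon, Jul 15: Wed, Aug 15: Sat, Sep 15: Tue, Oct 15: Thu, Nov 15: Sun, Dec 15: Tue.
Saturday occurs in August — 1 month.

1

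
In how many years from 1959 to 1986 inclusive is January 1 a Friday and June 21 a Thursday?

Check each year's weekday for January 1 and June 21:
  1959: Thu/Sun  1960: Fri/Tue  1961: Sun/Wed  1962: Mon/Thu  1963: Tue/Fri  1964: Wed/Sun  1965: Fri/Mon  1966: Sat/Tue  1967: Sun/Wed  1968: Mon/Fri  1969: Wed/Sat  1970: Thu/Sun  1971: Fri/Mon  1972: Sat/Wed  1973: Mon/Thu  1974: Tue/Fri  1975: Wed/Sat  1976: Thu/Mon  1977: Sat/Tue  1978: Sun/Wed  1979: Mon/Thu  1980: Tue/Sat  1981: Thu/Sun  1982: Fri/Mon  1983: Sat/Tue  1984: Sun/Thu  1985: Tue/Fri  1986: Wed/Sat
Both conditions hold in: no year — 0.

0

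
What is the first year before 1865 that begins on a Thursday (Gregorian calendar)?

1863

Jan 1 advances by 2 weekdays after a leap year and by 1 after a common year.
1865: Jan 1 is Sunday.
1864: Friday (leap)
1863: Thursday
1863 begins on a Thursday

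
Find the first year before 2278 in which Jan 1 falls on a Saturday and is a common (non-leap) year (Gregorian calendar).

Jan 1 advances by 2 weekdays after a leap year and by 1 after a common year.
2278: Jan 1 is Tuesday.
2277: Monday
2276: Saturday (leap)
2275: Friday
2274: Thursday
2273: Wednesday
2272: Monday (leap)
2271: Sunday
2270: Saturday
2270 begins on a Saturday and is a common year.

2270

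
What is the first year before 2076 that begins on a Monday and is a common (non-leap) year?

Jan 1 advances by 2 weekdays after a leap year and by 1 after a common year.
2076: Jan 1 is Wednesday (leap).
2075: Tuesday
2074: Monday
2074 begins on a Monday and is a common year.

2074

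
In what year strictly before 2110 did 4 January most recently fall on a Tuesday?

2107

From one year to the next, a fixed date's weekday advances by 1, or by 2 when a Feb 29 lies between the two dates.
2110: January 4 is Saturday.
2109: Friday (−1)
2108: Wednesday (−2)
2107: Tuesday (−1)
4 January falls on a Tuesday in 2107.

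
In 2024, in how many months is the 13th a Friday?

Check the 13th of each month of 2024: Jan 13: Sat, Feb 13: Tue, Mar 13: Wed, Apr 13: Sat, May 13: Mon, Jun 13: Thu, Jul 13: Sat, Aug 13: Tue, Sep 13: Fri, Oct 13: Sun, Nov 13: Wed, Dec 13: Fri.
Friday occurs in September, December — 2 months.

2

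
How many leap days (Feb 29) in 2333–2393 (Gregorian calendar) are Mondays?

Leap years in 2333–2393: 15 of them.
Feb 29 weekday advances by 5 (mod 7) from one leap year to the next four years later (or differs when a century non-leap intervenes).
Leap-day weekdays: 2336:Sat 2340:Thu 2344:Tue 2348:Sun 2352:Fri 2356:Wed 2360:Mon✓ 2364:Sat 2368:Thu 2372:Tue 2376:Sun 2380:Fri 2384:Wed 2388:Mon✓ 2392:Sat
Monday: 2360, 2388 → 2.

2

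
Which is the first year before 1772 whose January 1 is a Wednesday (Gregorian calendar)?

1766

Jan 1 advances by 2 weekdays after a leap year and by 1 after a common year.
1772: Jan 1 is Wednesday (leap).
1771: Tuesday
1770: Monday
1769: Sunday
1768: Friday (leap)
1767: Thursday
1766: Wednesday
1766 begins on a Wednesday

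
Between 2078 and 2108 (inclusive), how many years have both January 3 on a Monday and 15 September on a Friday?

1

Check each year's weekday for January 3 and 15 September:
  2078: Mon/Thu  2079: Tue/Fri  2080: Wed/Sun  2081: Fri/Mon  2082: Sat/Tue  2083: Sun/Wed  2084: Mon/Fri ✓  2085: Wed/Sat  2086: Thu/Sun  2087: Fri/Mon  2088: Sat/Wed  2089: Mon/Thu  2090: Tue/Fri  2091: Wed/Sat  …(3 more)…  2095: Mon/Thu  2096: Tue/Sat  2097: Thu/Sun  2098: Fri/Mon  2099: Sat/Tue  2100: Sun/Wed  2101: Mon/Thu  2102: Tue/Fri  2103: Wed/Sat  2104: Thu/Mon  2105: Sat/Tue  2106: Sun/Wed  2107: Mon/Thu  2108: Tue/Sat
Both conditions hold in: 2084 — 1.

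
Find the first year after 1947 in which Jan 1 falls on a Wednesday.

Jan 1 advances by 2 weekdays after a leap year and by 1 after a common year.
1947: Jan 1 is Wednesday.
1948: Thursday (leap)
1949: Saturday
1950: Sunday
1951: Monday
1952: Tuesday (leap)
1953: Thursday
1954: Friday
1955: Saturday
1956: Sunday (leap)
1957: Tuesday
1958: Wednesday
1958 begins on a Wednesday

1958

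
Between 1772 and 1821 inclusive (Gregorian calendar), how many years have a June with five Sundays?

June has 30 days; it has five Sundays when Sunday falls among the first (month-length − 28) days — i.e. when June 1 is one of Sunday/Saturday.
June 1 by year: 1772:Mon 1773:Tue 1774:Wed 1775:Thu 1776:Sat✓ 1777:Sun✓ 1778:Mon 1779:Tue 1780:Thu 1781:Fri 1782:Sat✓ 1783:Sun✓ 1784:Tue 1785:Wed 1786:Thu …(20 more)… 1807:Mon 1808:Wed 1809:Thu 1810:Fri 1811:Sat✓ 1812:Mon 1813:Tue 1814:Wed 1815:Thu 1816:Sat✓ 1817:Sun✓ 1818:Mon 1819:Tue 1820:Thu 1821:Fri
Years with five Sundays: 1776, 1777, 1782, 1783, 1788, 1793, 1794, 1799, 1800, 1805, 1806, 1811, 1816, 1817 → 14.

14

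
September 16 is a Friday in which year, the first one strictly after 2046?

From one year to the next, a fixed date's weekday advances by 1, or by 2 when a Feb 29 lies between the two dates.
2046: September 16 is Sunday.
2047: Monday (+1)
2048: Wednesday (+2)
2049: Thursday (+1)
2050: Friday (+1)
September 16 falls on a Friday in 2050.

2050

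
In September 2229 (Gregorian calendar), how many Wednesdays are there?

5

September 2229 has 30 days and begins on Tuesday.
The first Wednesday is September 2.
Wednesdays fall on 2, 9, 16, 23, 30 — that's 5.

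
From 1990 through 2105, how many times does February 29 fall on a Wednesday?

4

Leap years in 1990–2105: 28 of them.
Feb 29 weekday advances by 5 (mod 7) from one leap year to the next four years later (or differs when a century non-leap intervenes).
Leap-day weekdays: 1992:Sat 1996:Thu 2000:Tue 2004:Sun 2008:Fri 2012:Wed✓ 2016:Mon 2020:Sat 2024:Thu 2028:Tue 2032:Sun 2036:Fri 2040:Wed✓ 2044:Mon 2048:Sat 2052:Thu 2056:Tue 2060:Sun 2064:Fri 2068:Wed✓ 2072:Mon 2076:Sat 2080:Thu 2084:Tue 2088:Sun 2092:Fri 2096:Wed✓ 2104:Fri
Wednesday: 2012, 2040, 2068, 2096 → 4.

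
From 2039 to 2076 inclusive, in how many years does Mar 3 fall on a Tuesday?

6

Track Mar 3's weekday year by year (advancing +1, or +2 across a Feb 29):
  2039: Thu  2040: Sat (+2)  2041: Sun (+1)  2042: Mon (+1)  2043: Tue (+1) ✓
  2044: Thu (+2)  2045: Fri (+1)  2046: Sat (+1)  2047: Sun (+1)  2048: Tue (+2) ✓
  2049: Wed (+1)  2050: Thu (+1)  2051: Fri (+1)  2052: Sun (+2)  … (10 more years) …
  2063: Sat (+1)  2064: Mon (+2)  2065: Tue (+1) ✓  2066: Wed (+1)  2067: Thu (+1)
  2068: Sat (+2)  2069: Sun (+1)  2070: Mon (+1)  2071: Tue (+1) ✓  2072: Thu (+2)
  2073: Fri (+1)  2074: Sat (+1)  2075: Sun (+1)  2076: Tue (+2) ✓
Tuesday years: 2043, 2048, 2054, 2065, 2071, 2076 — 6 in total.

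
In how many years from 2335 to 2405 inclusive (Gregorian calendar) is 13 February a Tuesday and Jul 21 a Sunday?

3

Check each year's weekday for 13 February and Jul 21:
  2335: Wed/Sun  2336: Thu/Tue  2337: Sat/Wed  2338: Sun/Thu  2339: Mon/Fri  2340: Tue/Sun ✓  2341: Thu/Mon  2342: Fri/Tue  2343: Sat/Wed  2344: Sun/Fri  2345: Tue/Sat  2346: Wed/Sun  2347: Thu/Mon  2348: Fri/Wed  …(43 more)…  2392: Thu/Tue  2393: Sat/Wed  2394: Sun/Thu  2395: Mon/Fri  2396: Tue/Sun ✓  2397: Thu/Mon  2398: Fri/Tue  2399: Sat/Wed  2400: Sun/Fri  2401: Tue/Sat  2402: Wed/Sun  2403: Thu/Mon  2404: Fri/Wed  2405: Sun/Thu
Both conditions hold in: 2340, 2368, 2396 — 3.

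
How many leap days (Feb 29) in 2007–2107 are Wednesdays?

4

Leap years in 2007–2107: 24 of them.
Feb 29 weekday advances by 5 (mod 7) from one leap year to the next four years later (or differs when a century non-leap intervenes).
Leap-day weekdays: 2008:Fri 2012:Wed✓ 2016:Mon 2020:Sat 2024:Thu 2028:Tue 2032:Sun 2036:Fri 2040:Wed✓ 2044:Mon 2048:Sat 2052:Thu 2056:Tue 2060:Sun 2064:Fri 2068:Wed✓ 2072:Mon 2076:Sat 2080:Thu 2084:Tue 2088:Sun 2092:Fri 2096:Wed✓ 2104:Fri
Wednesday: 2012, 2040, 2068, 2096 → 4.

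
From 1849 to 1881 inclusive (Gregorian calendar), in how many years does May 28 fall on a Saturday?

5

Track May 28's weekday year by year (advancing +1, or +2 across a Feb 29):
  1849: Mon  1850: Tue (+1)  1851: Wed (+1)  1852: Fri (+2)  1853: Sat (+1) ✓
  1854: Sun (+1)  1855: Mon (+1)  1856: Wed (+2)  1857: Thu (+1)  1858: Fri (+1)
  1859: Sat (+1) ✓  1860: Mon (+2)  1861: Tue (+1)  1862: Wed (+1)  … (5 more years) …
  1868: Thu (+2)  1869: Fri (+1)  1870: Sat (+1) ✓  1871: Sun (+1)  1872: Tue (+2)
  1873: Wed (+1)  1874: Thu (+1)  1875: Fri (+1)  1876: Sun (+2)  1877: Mon (+1)
  1878: Tue (+1)  1879: Wed (+1)  1880: Fri (+2)  1881: Sat (+1) ✓
Saturday years: 1853, 1859, 1864, 1870, 1881 — 5 in total.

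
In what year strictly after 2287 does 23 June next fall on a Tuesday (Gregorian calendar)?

2291

From one year to the next, a fixed date's weekday advances by 1, or by 2 when a Feb 29 lies between the two dates.
2287: June 23 is Thursday.
2288: Saturday (+2)
2289: Sunday (+1)
2290: Monday (+1)
2291: Tuesday (+1)
23 June falls on a Tuesday in 2291.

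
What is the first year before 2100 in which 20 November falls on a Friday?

2099

From one year to the next, a fixed date's weekday advances by 1, or by 2 when a Feb 29 lies between the two dates.
2100: November 20 is Saturday.
2099: Friday (−1)
20 November falls on a Friday in 2099.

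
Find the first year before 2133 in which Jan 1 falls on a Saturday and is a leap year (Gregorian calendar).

2124

Jan 1 advances by 2 weekdays after a leap year and by 1 after a common year.
2133: Jan 1 is Thursday.
2132: Tuesday (leap)
2131: Monday
2130: Sunday
2129: Saturday
2128: Thursday (leap)
2127: Wednesday
2126: Tuesday
2125: Monday
2124: Saturday (leap)
2124 begins on a Saturday and is a leap year.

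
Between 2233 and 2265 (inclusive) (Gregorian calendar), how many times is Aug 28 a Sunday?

5

Track Aug 28's weekday year by year (advancing +1, or +2 across a Feb 29):
  2233: Wed  2234: Thu (+1)  2235: Fri (+1)  2236: Sun (+2) ✓  2237: Mon (+1)
  2238: Tue (+1)  2239: Wed (+1)  2240: Fri (+2)  2241: Sat (+1)  2242: Sun (+1) ✓
  2243: Mon (+1)  2244: Wed (+2)  2245: Thu (+1)  2246: Fri (+1)  … (5 more years) …
  2252: Sat (+2)  2253: Sun (+1) ✓  2254: Mon (+1)  2255: Tue (+1)  2256: Thu (+2)
  2257: Fri (+1)  2258: Sat (+1)  2259: Sun (+1) ✓  2260: Tue (+2)  2261: Wed (+1)
  2262: Thu (+1)  2263: Fri (+1)  2264: Sun (+2) ✓  2265: Mon (+1)
Sunday years: 2236, 2242, 2253, 2259, 2264 — 5 in total.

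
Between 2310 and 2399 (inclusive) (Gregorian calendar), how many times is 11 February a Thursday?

13

Track 11 February's weekday year by year (advancing +1, or +2 across a Feb 29):
  2310: Fri  2311: Sat (+1)  2312: Sun (+1)  2313: Tue (+2)  2314: Wed (+1)
  2315: Thu (+1) ✓  2316: Fri (+1)  2317: Sun (+2)  2318: Mon (+1)  2319: Tue (+1)
  2320: Wed (+1)  2321: Fri (+2)  2322: Sat (+1)  2323: Sun (+1)  … (62 more years) …
  2386: Tue (+1)  2387: Wed (+1)  2388: Thu (+1) ✓  2389: Sat (+2)  2390: Sun (+1)
  2391: Mon (+1)  2392: Tue (+1)  2393: Thu (+2) ✓  2394: Fri (+1)  2395: Sat (+1)
  2396: Sun (+1)  2397: Tue (+2)  2398: Wed (+1)  2399: Thu (+1) ✓
Thursday years: 2315, 2326, 2332, 2337, 2343, 2354, 2360, 2365, 2371, 2382, 2388, 2393, 2399 — 13 in total.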